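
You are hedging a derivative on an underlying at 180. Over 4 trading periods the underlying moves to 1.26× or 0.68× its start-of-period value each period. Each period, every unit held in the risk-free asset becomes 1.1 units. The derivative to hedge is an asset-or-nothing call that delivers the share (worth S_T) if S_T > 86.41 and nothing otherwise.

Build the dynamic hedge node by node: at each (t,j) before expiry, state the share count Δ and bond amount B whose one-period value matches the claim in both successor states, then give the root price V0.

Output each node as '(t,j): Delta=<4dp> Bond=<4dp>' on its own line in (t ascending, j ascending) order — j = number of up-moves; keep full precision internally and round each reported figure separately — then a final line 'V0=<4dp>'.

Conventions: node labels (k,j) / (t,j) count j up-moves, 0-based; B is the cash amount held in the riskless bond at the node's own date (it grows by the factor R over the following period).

Arbitrage-free pricing uses the up-move probability p* = (R−d)/(u−d) = 0.7241, discounting each step at R = 1.1.
Expiry values: V(4,0)=0.0000, V(4,1)=0.0000, V(4,2)=132.1391, V(4,3)=244.8460, V(4,4)=453.6853
Node (3,0) S=56.5978: V=(p*·0.0000+(1−p*)·0.0000)/1.1=0.0000; Δ=(0.0000−0.0000)/(71.3132−38.4865)=0.0000; B=V−Δ·S=0.0000
Node (3,1) S=104.8723: V=(p*·132.1391+(1−p*)·0.0000)/1.1=86.9881; Δ=(132.1391−0.0000)/(132.1391−71.3132)=2.1724; B=V−Δ·S=-140.8379
Node (3,2) S=194.3222: V=(p*·244.8460+(1−p*)·132.1391)/1.1=194.3222; Δ=(244.8460−132.1391)/(244.8460−132.1391)=1.0000; B=V−Δ·S=0.0000
Node (3,3) S=360.0677: V=(p*·453.6853+(1−p*)·244.8460)/1.1=360.0677; Δ=(453.6853−244.8460)/(453.6853−244.8460)=1.0000; B=V−Δ·S=0.0000
Node (2,0) S=83.2320: V=(p*·86.9881+(1−p*)·0.0000)/1.1=57.2649; Δ=(86.9881−0.0000)/(104.8723−56.5978)=1.8019; B=V−Δ·S=-92.7146
Node (2,1) S=154.2240: V=(p*·194.3222+(1−p*)·86.9881)/1.1=149.7389; Δ=(194.3222−86.9881)/(194.3222−104.8723)=1.1999; B=V−Δ·S=-35.3199
Node (2,2) S=285.7680: V=(p*·360.0677+(1−p*)·194.3222)/1.1=285.7680; Δ=(360.0677−194.3222)/(360.0677−194.3222)=1.0000; B=V−Δ·S=0.0000
Node (1,0) S=122.4000: V=(p*·149.7389+(1−p*)·57.2649)/1.1=112.9353; Δ=(149.7389−57.2649)/(154.2240−83.2320)=1.3026; B=V−Δ·S=-46.5026
Node (1,1) S=226.8000: V=(p*·285.7680+(1−p*)·149.7389)/1.1=225.6752; Δ=(285.7680−149.7389)/(285.7680−154.2240)=1.0341; B=V−Δ·S=-8.8576
Node (0,0) S=180.0000: V=(p*·225.6752+(1−p*)·112.9353)/1.1=176.8860; Δ=(225.6752−112.9353)/(226.8000−122.4000)=1.0799; B=V−Δ·S=-17.4932
Sanity check at the root: Δ(0,0)·S0 + B(0,0) reproduces V0 = 176.8860.

(0,0): Delta=1.0799 Bond=-17.4932
(1,0): Delta=1.3026 Bond=-46.5026
(1,1): Delta=1.0341 Bond=-8.8576
(2,0): Delta=1.8019 Bond=-92.7146
(2,1): Delta=1.1999 Bond=-35.3199
(2,2): Delta=1.0000 Bond=0.0000
(3,0): Delta=0.0000 Bond=0.0000
(3,1): Delta=2.1724 Bond=-140.8379
(3,2): Delta=1.0000 Bond=0.0000
(3,3): Delta=1.0000 Bond=0.0000
V0=176.8860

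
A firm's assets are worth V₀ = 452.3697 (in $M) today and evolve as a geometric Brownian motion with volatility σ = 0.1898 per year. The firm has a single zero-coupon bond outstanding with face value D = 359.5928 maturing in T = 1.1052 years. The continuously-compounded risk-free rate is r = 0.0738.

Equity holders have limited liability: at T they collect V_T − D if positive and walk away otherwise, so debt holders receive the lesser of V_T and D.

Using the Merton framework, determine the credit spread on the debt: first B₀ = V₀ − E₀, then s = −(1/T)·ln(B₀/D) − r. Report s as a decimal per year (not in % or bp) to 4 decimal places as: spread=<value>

Apply the equity-as-call identities (strike 359.5928, horizon 1.1052 years):
d₁ = [ln(V₀/D) + (r + σ²/2)T] / (σ√T)
   = [ln(452.3697/359.5928) + (0.0738 + 0.5·0.1898²)·1.1052] / (0.1898·√1.1052)
   = [0.229527 + 0.101471] / 0.199534 = 1.658857
d₂ = d₁ − σ√T = 1.658857 − 0.199534 = 1.459323
N(d₁) = 0.951428,  N(d₂) = 0.927762,  e^(−rT) = 0.921674
E₀ = V₀·N(d₁) − D·e^(−rT)·N(d₂)
   = 452.3697·0.951428 − 359.5928·0.921674·0.927762 = 122.911426
B₀ = V₀ − E₀ = 452.3697 − 122.911426 = 329.458274
spread = −(1/T)·ln(B₀/D) − r = −(1/1.1052)·ln(329.458274/359.5928) − 0.0738 = 0.00539161

spread=0.0054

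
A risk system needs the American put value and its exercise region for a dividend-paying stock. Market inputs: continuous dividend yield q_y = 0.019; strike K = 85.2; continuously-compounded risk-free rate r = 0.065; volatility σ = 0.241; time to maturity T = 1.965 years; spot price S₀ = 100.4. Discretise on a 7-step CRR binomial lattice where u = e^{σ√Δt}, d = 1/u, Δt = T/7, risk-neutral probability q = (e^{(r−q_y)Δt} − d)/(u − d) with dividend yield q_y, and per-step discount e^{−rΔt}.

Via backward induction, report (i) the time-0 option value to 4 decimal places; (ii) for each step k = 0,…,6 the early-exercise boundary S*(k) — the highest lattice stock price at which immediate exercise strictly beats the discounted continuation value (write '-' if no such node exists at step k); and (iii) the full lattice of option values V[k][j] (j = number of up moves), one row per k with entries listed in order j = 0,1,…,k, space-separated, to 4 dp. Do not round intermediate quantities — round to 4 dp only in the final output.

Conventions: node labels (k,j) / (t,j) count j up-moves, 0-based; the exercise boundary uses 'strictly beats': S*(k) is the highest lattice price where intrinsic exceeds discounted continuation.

price = 3.9667
boundary = - - - - 60.2445 68.4497 60.2445
tree:
3.9667
6.6303 1.6377
10.7545 3.0414 0.3942
16.7918 5.5381 0.8344 0.0000
24.9555 9.8180 1.7661 0.0000 0.0000
32.1771 16.7503 3.7384 0.0000 0.0000 0.0000
38.5331 24.9555 7.9133 0.0000 0.0000 0.0000 0.0000
44.1271 32.1771 16.7503 0.0000 0.0000 0.0000 0.0000 0.0000

Δt=0.28071  u=1.13620  d=0.88013  q=0.51888  discount=0.98192
step 7 (expiry): payoffs max(K−S,0) = 44.1271 32.1771 16.7503 0.0000 0.0000 0.0000 0.0000 0.0000
step 6: (k=6,j=0): S=46.6669, K−S=38.5331, hold=37.2408 ⇒ V=38.5331 exercise | (k=6,j=1): S=60.2445, K−S=24.9555, hold=23.7355 ⇒ V=24.9555 exercise | (k=6,j=2): S=77.7724, K−S=7.4276, hold=7.9133 ⇒ V=7.9133 continue | (k=6,j=3): S=100.4000, K−S=0.0000, hold=0.0000 ⇒ V=0.0000 continue | (k=6,j=4): S=129.6110, K−S=0.0000, hold=0.0000 ⇒ V=0.0000 continue | (k=6,j=5): S=167.3209, K−S=0.0000, hold=0.0000 ⇒ V=0.0000 continue | (k=6,j=6): S=216.0022, K−S=0.0000, hold=0.0000 ⇒ V=0.0000 continue  boundary S*=60.2445
step 5: (k=5,j=0): S=53.0229, K−S=32.1771, hold=30.9187 ⇒ V=32.1771 exercise | (k=5,j=1): S=68.4497, K−S=16.7503, hold=15.8214 ⇒ V=16.7503 exercise | (k=5,j=2): S=88.3649, K−S=0.0000, hold=3.7384 ⇒ V=3.7384 continue | (k=5,j=3): S=114.0743, K−S=0.0000, hold=0.0000 ⇒ V=0.0000 continue | (k=5,j=4): S=147.2638, K−S=0.0000, hold=0.0000 ⇒ V=0.0000 continue | (k=5,j=5): S=190.1097, K−S=0.0000, hold=0.0000 ⇒ V=0.0000 continue  boundary S*=68.4497
step 4: (k=4,j=0): S=60.2445, K−S=24.9555, hold=23.7355 ⇒ V=24.9555 exercise | (k=4,j=1): S=77.7724, K−S=7.4276, hold=9.8180 ⇒ V=9.8180 continue | (k=4,j=2): S=100.4000, K−S=0.0000, hold=1.7661 ⇒ V=1.7661 continue | (k=4,j=3): S=129.6110, K−S=0.0000, hold=0.0000 ⇒ V=0.0000 continue | (k=4,j=4): S=167.3209, K−S=0.0000, hold=0.0000 ⇒ V=0.0000 continue  boundary S*=60.2445
step 3: (k=3,j=0): S=68.4497, K−S=16.7503, hold=16.7918 ⇒ V=16.7918 continue | (k=3,j=1): S=88.3649, K−S=0.0000, hold=5.5381 ⇒ V=5.5381 continue | (k=3,j=2): S=114.0743, K−S=0.0000, hold=0.8344 ⇒ V=0.8344 continue | (k=3,j=3): S=147.2638, K−S=0.0000, hold=0.0000 ⇒ V=0.0000 continue  boundary S*=-
step 2: (k=2,j=0): S=77.7724, K−S=7.4276, hold=10.7545 ⇒ V=10.7545 continue | (k=2,j=1): S=100.4000, K−S=0.0000, hold=3.0414 ⇒ V=3.0414 continue | (k=2,j=2): S=129.6110, K−S=0.0000, hold=0.3942 ⇒ V=0.3942 continue  boundary S*=-
step 1: (k=1,j=0): S=88.3649, K−S=0.0000, hold=6.6303 ⇒ V=6.6303 continue | (k=1,j=1): S=114.0743, K−S=0.0000, hold=1.6377 ⇒ V=1.6377 continue  boundary S*=-
step 0: (k=0,j=0): S=100.4000, K−S=0.0000, hold=3.9667 ⇒ V=3.9667 continue  boundary S*=-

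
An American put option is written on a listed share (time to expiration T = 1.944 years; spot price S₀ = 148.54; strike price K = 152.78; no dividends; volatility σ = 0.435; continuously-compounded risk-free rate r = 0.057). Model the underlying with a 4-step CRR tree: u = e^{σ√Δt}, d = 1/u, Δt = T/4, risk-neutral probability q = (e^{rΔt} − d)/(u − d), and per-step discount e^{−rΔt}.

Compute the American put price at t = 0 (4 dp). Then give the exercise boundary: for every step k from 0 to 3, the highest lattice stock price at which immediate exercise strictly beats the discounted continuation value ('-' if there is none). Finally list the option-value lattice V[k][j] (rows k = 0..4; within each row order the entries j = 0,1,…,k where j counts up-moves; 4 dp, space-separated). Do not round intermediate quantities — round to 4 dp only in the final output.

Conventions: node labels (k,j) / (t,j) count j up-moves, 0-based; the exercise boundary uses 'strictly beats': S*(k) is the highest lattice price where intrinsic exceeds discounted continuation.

Δt=0.48600, u=1.35426, d=0.73841, q=0.47037, disc=e^(-rΔt)=0.97268
k=4 terminal: V=max(K-S,0) → 108.6193 71.7884 4.2400 0.0000 0.0000
k=3: j=0 S=59.8051 intr=92.9749 cont=88.8007 V=92.9749[EX]; j=1 S=109.6836 intr=43.0964 cont=38.9222 V=43.0964[EX]; j=2 S=201.1617 intr=0.0000 cont=2.1843 V=2.1843[hold]; j=3 S=368.9341 intr=0.0000 cont=0.0000 V=0.0000[hold]  S*(3)=109.6836
k=2: j=0 S=80.9916 intr=71.7884 cont=67.6142 V=71.7884[EX]; j=1 S=148.5400 intr=4.2400 cont=23.2008 V=23.2008[hold]; j=2 S=272.4250 intr=0.0000 cont=1.1252 V=1.1252[hold]  S*(2)=80.9916
k=1: j=0 S=109.6836 intr=43.0964 cont=47.5971 V=47.5971[hold]; j=1 S=201.1617 intr=0.0000 cont=12.4669 V=12.4669[hold]  S*(1)=-
k=0: j=0 S=148.5400 intr=4.2400 cont=30.2238 V=30.2238[hold]  S*(0)=-

price = 30.2238
boundary = - - 80.9916 109.6836
tree:
30.2238
47.5971 12.4669
71.7884 23.2008 1.1252
92.9749 43.0964 2.1843 0.0000
108.6193 71.7884 4.2400 0.0000 0.0000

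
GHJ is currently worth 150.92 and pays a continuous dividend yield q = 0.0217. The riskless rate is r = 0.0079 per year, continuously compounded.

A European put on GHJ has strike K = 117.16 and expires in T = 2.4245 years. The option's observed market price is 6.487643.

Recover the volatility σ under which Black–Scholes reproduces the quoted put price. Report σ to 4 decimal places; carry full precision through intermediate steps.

sigma = 0.2140

At σ = 0.2140 the Black–Scholes value reproduces the quote:
σ√T = 0.214·√2.4245 = 0.333215
d₁ = (ln(S/K) + (r−q+σ²/2)T) / (σ√T) = (ln(150.92/117.16) + (0.0079−0.0217+0.214²/2)·2.4245) / 0.333215 = (0.253209 + 0.022058) / 0.333215 = 0.826095
d₂ = d₁ − σ√T = 0.826095 − 0.333215 = 0.492880
e^{−rT} = 0.981029
e^{−qT} = 0.948748
N(−d₁) = 0.204375,  N(−d₂) = 0.311049
V = K·e^{−rT}·N(−d₂) − S·e^{−qT}·N(−d₁) = 35.751111 − 29.263468 = 6.487643 (matching the quote); vega is positive throughout, so no other σ reproduces this price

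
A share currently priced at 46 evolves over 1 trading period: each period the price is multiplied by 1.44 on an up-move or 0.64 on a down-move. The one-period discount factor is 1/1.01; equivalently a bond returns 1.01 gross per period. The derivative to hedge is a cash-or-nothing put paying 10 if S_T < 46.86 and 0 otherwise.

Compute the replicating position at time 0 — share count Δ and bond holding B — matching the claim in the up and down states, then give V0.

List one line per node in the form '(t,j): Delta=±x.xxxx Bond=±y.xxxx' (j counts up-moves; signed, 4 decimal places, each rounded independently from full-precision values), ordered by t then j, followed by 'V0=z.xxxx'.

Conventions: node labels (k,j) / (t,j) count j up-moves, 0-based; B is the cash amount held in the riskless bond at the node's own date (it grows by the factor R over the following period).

No-arbitrage ⇒ martingale measure with p* = (R−d)/(u−d) = 0.4625.
At maturity the claim pays: V(1,0)=10.0000, V(1,1)=0.0000
Node (0,0) S=46.0000: V=(p*·0.0000+(1−p*)·10.0000)/1.01=5.3218; Δ=(0.0000−10.0000)/(66.2400−29.4400)=-0.2717; B=V−Δ·S=17.8218
Sanity check at the root: Δ(0,0)·S0 + B(0,0) reproduces V0 = 5.3218.

(0,0): Delta=-0.2717 Bond=17.8218
V0=5.3218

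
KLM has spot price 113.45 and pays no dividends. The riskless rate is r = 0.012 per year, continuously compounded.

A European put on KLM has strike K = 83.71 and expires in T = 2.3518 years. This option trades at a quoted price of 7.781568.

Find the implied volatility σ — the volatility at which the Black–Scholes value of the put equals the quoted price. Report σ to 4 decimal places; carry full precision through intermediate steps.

At σ = 0.3395 the Black–Scholes value reproduces the quote:
σ√T = 0.3395·√2.3518 = 0.520643
d₁ = (ln(S/K) + (r+σ²/2)T) / (σ√T) = (ln(113.45/83.71) + (0.012+0.3395²/2)·2.3518) / 0.520643 = (0.304004 + 0.163756) / 0.520643 = 0.898427
d₂ = d₁ − σ√T = 0.898427 − 0.520643 = 0.377785
e^{−rT} = 0.972173
N(−d₁) = 0.184479,  N(−d₂) = 0.352795
V = K·e^{−rT}·N(−d₂) − S·N(−d₁) = 28.710694 − 20.929126 = 7.781568 (the quoted price), and the Black–Scholes price is strictly increasing in σ, so σ is unique

sigma = 0.3395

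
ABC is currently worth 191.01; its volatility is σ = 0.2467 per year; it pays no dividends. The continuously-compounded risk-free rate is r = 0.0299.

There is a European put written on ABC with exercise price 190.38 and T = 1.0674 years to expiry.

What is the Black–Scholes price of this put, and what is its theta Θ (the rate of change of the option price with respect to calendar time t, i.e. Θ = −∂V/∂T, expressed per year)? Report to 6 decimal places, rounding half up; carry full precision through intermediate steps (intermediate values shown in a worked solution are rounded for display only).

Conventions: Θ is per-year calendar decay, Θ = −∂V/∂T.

price = 15.910005
Θ = -6.049409

σ√T = 0.2467·√1.0674 = 0.254878
d₁ = (ln(S/K) + (r+σ²/2)T) / (σ√T) = (ln(191.01/190.38) + (0.0299+0.2467²/2)·1.0674) / 0.254878 = (0.003304 + 0.064397) / 0.254878 = 0.265619
d₂ = d₁ − σ√T = 0.265619 − 0.254878 = 0.010740
e^{−rT} = 0.968589
N(−d₁) = 0.395266,  N(−d₂) = 0.495715
Put price V = K·e^{−rT}·N(−d₂) − S·N(−d₁) = 91.409848 − 75.499843 = 15.910005
φ(d₁) = (1/√(2π))·e^{−d₁²/2} = 0.385114
Θ = −S·φ(d₁)·σ/(2√T) + r·K·e^{−rT}·N(−d₂) = −8.782563 + 2.733154 = -6.049409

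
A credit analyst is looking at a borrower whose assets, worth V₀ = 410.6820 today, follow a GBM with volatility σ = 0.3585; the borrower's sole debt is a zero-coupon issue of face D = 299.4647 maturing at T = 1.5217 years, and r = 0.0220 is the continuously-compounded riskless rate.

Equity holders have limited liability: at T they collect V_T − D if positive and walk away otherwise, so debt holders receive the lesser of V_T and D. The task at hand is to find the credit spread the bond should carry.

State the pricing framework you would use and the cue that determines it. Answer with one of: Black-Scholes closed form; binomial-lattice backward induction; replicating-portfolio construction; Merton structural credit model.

Key observation: the question is about default risk generated by asset-value dynamics against a debt face of 299.4647 — the structural framework prices exactly that.

framework: Merton structural credit model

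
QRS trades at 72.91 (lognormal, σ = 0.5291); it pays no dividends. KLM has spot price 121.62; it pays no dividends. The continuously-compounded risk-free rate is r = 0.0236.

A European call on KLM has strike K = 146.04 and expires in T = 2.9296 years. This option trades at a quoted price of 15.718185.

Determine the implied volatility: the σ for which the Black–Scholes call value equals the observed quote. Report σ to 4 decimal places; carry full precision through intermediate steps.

sigma = 0.2554

At σ = 0.2554 the Black–Scholes value reproduces the quote:
σ√T = 0.2554·√2.9296 = 0.437145
d₁ = (ln(S/K) + (r+σ²/2)T) / (σ√T) = (ln(121.62/146.04) + (0.0236+0.2554²/2)·2.9296) / 0.437145 = (-0.182979 + 0.164686) / 0.437145 = -0.041846
d₂ = d₁ − σ√T = -0.041846 − 0.437145 = -0.478991
e^{−rT} = 0.933197
N(d₁) = 0.483311,  N(d₂) = 0.315973
V = S·N(d₁) − K·e^{−rT}·N(d₂) = 58.780235 − 43.062050 = 15.718185 (equal to the quote); since ∂V/∂σ > 0 for all σ, the implied volatility is unique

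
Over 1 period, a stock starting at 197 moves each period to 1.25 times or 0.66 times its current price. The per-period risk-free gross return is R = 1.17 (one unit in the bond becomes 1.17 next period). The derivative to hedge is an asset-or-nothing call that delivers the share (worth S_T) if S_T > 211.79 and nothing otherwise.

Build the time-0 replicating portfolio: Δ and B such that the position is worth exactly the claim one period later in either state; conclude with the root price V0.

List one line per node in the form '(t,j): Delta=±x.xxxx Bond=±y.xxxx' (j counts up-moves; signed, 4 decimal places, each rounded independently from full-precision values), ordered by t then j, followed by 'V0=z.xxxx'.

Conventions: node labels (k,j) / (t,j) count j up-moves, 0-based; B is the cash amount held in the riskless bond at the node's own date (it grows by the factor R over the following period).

(0,0): Delta=2.1186 Bond=-235.4411
V0=181.9318

Risk-neutral probability p* = (R−d)/(u−d) = (1.17−0.66)/(1.25−0.66) = 0.8644.
At maturity the claim pays: V(1,0)=0.0000, V(1,1)=246.2500
Node (0,0) S=197.0000: V=(p*·246.2500+(1−p*)·0.0000)/1.17=181.9318; Δ=(246.2500−0.0000)/(246.2500−130.0200)=2.1186; B=V−Δ·S=-235.4411
Verification: the root portfolio costs Δ(0,0)·S0 + B(0,0) = 181.9318, matching V0.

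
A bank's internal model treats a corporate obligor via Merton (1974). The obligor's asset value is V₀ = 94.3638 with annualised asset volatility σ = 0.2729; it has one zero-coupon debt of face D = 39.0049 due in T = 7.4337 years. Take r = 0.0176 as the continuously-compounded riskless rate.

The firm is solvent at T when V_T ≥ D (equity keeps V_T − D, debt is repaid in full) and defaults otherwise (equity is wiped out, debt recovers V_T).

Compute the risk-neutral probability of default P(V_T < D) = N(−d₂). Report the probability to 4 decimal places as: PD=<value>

PD=0.1608

Apply the equity-as-call identities (strike 39.0049, horizon 7.4337 years):
d₁ = [ln(V₀/D) + (r + σ²/2)T] / (σ√T)
   = [ln(94.3638/39.0049) + (0.0176 + 0.5·0.2729²)·7.4337] / (0.2729·√7.4337)
   = [0.883470 + 0.407643] / 0.744057 = 1.735235
d₂ = d₁ − σ√T = 1.735235 − 0.744057 = 0.991179
risk-neutral PD = N(−d₂) = N(-0.991179) = 0.160799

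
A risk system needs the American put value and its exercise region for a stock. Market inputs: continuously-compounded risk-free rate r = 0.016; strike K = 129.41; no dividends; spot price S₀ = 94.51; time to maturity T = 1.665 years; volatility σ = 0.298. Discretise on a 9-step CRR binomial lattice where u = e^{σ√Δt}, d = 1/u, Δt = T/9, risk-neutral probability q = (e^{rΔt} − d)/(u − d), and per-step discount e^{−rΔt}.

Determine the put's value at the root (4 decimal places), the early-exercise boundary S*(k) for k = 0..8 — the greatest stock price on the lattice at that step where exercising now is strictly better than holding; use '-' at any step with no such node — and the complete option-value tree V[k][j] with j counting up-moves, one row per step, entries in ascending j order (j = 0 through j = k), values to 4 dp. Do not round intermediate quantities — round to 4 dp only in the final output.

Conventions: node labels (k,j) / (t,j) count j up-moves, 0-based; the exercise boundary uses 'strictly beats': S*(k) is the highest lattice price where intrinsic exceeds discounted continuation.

params: Δt=0.18500 u=1.13675 d=0.87970 q=0.47953 e^(-rΔt)=0.99704
t_9 payoffs: 99.5914 90.8782 79.6191 65.0700 46.2696 21.9756 0.0000 0.0000 0.0000 0.0000
t_8: node(8,0) S=33.8964 payoff=95.5136 vs cont=95.1311 → 95.5136 [stop]  node(8,1) S=43.8010 payoff=85.6090 vs cont=85.2265 → 85.6090 [stop]  node(8,2) S=56.5999 payoff=72.8101 vs cont=72.4276 → 72.8101 [stop]  node(8,3) S=73.1386 payoff=56.2714 vs cont=55.8889 → 56.2714 [stop]  node(8,4) S=94.5100 payoff=34.9000 vs cont=34.5175 → 34.9000 [stop]  node(8,5) S=122.1262 payoff=7.2838 vs cont=11.4038 → 11.4038 [wait]  node(8,6) S=157.8120 payoff=0.0000 vs cont=0.0000 → 0.0000 [wait]  node(8,7) S=203.9253 payoff=0.0000 vs cont=0.0000 → 0.0000 [wait]  node(8,8) S=263.5130 payoff=0.0000 vs cont=0.0000 → 0.0000 [wait]  ⇒ S*(8)=94.5100
t_7: node(7,0) S=38.5318 payoff=90.8782 vs cont=90.4957 → 90.8782 [stop]  node(7,1) S=49.7909 payoff=79.6191 vs cont=79.2366 → 79.6191 [stop]  node(7,2) S=64.3400 payoff=65.0700 vs cont=64.6875 → 65.0700 [stop]  node(7,3) S=83.1404 payoff=46.2696 vs cont=45.8871 → 46.2696 [stop]  node(7,4) S=107.4344 payoff=21.9756 vs cont=23.5630 → 23.5630 [wait]  node(7,5) S=138.8271 payoff=0.0000 vs cont=5.9178 → 5.9178 [wait]  node(7,6) S=179.3930 payoff=0.0000 vs cont=0.0000 → 0.0000 [wait]  node(7,7) S=231.8123 payoff=0.0000 vs cont=0.0000 → 0.0000 [wait]  ⇒ S*(7)=83.1404
t_6: node(6,0) S=43.8010 payoff=85.6090 vs cont=85.2265 → 85.6090 [stop]  node(6,1) S=56.5999 payoff=72.8101 vs cont=72.4276 → 72.8101 [stop]  node(6,2) S=73.1386 payoff=56.2714 vs cont=55.8889 → 56.2714 [stop]  node(6,3) S=94.5100 payoff=34.9000 vs cont=35.2764 → 35.2764 [wait]  node(6,4) S=122.1262 payoff=7.2838 vs cont=15.0569 → 15.0569 [wait]  node(6,5) S=157.8120 payoff=0.0000 vs cont=3.0709 → 3.0709 [wait]  node(6,6) S=203.9253 payoff=0.0000 vs cont=0.0000 → 0.0000 [wait]  ⇒ S*(6)=73.1386
t_5: node(5,0) S=49.7909 payoff=79.6191 vs cont=79.2366 → 79.6191 [stop]  node(5,1) S=64.3400 payoff=65.0700 vs cont=64.6875 → 65.0700 [stop]  node(5,2) S=83.1404 payoff=46.2696 vs cont=46.0671 → 46.2696 [stop]  node(5,3) S=107.4344 payoff=21.9756 vs cont=25.5049 → 25.5049 [wait]  node(5,4) S=138.8271 payoff=0.0000 vs cont=9.2817 → 9.2817 [wait]  node(5,5) S=179.3930 payoff=0.0000 vs cont=1.5936 → 1.5936 [wait]  ⇒ S*(5)=83.1404
t_4: node(4,0) S=56.5999 payoff=72.8101 vs cont=72.4276 → 72.8101 [stop]  node(4,1) S=73.1386 payoff=56.2714 vs cont=55.8889 → 56.2714 [stop]  node(4,2) S=94.5100 payoff=34.9000 vs cont=36.2049 → 36.2049 [wait]  node(4,3) S=122.1262 payoff=7.2838 vs cont=17.6730 → 17.6730 [wait]  node(4,4) S=157.8120 payoff=0.0000 vs cont=5.5785 → 5.5785 [wait]  ⇒ S*(4)=73.1386
t_3: node(3,0) S=64.3400 payoff=65.0700 vs cont=64.6875 → 65.0700 [stop]  node(3,1) S=83.1404 payoff=46.2696 vs cont=46.5110 → 46.5110 [wait]  node(3,2) S=107.4344 payoff=21.9756 vs cont=27.2375 → 27.2375 [wait]  node(3,3) S=138.8271 payoff=0.0000 vs cont=11.8382 → 11.8382 [wait]  ⇒ S*(3)=64.3400
t_2: node(2,0) S=73.1386 payoff=56.2714 vs cont=56.0043 → 56.2714 [stop]  node(2,1) S=94.5100 payoff=34.9000 vs cont=37.1586 → 37.1586 [wait]  node(2,2) S=122.1262 payoff=7.2838 vs cont=19.7943 → 19.7943 [wait]  ⇒ S*(2)=73.1386
t_1: node(1,0) S=83.1404 payoff=46.2696 vs cont=46.9670 → 46.9670 [wait]  node(1,1) S=107.4344 payoff=21.9756 vs cont=28.7466 → 28.7466 [wait]  ⇒ S*(1)=-
t_0: node(0,0) S=94.5100 payoff=34.9000 vs cont=38.1167 → 38.1167 [wait]  ⇒ S*(0)=-

price = 38.1167
boundary = - - 73.1386 64.3400 73.1386 83.1404 73.1386 83.1404 94.5100
tree:
38.1167
46.9670 28.7466
56.2714 37.1586 19.7943
65.0700 46.5110 27.2375 11.8382
72.8101 56.2714 36.2049 17.6730 5.5785
79.6191 65.0700 46.2696 25.5049 9.2817 1.5936
85.6090 72.8101 56.2714 35.2764 15.0569 3.0709 0.0000
90.8782 79.6191 65.0700 46.2696 23.5630 5.9178 0.0000 0.0000
95.5136 85.6090 72.8101 56.2714 34.9000 11.4038 0.0000 0.0000 0.0000
99.5914 90.8782 79.6191 65.0700 46.2696 21.9756 0.0000 0.0000 0.0000 0.0000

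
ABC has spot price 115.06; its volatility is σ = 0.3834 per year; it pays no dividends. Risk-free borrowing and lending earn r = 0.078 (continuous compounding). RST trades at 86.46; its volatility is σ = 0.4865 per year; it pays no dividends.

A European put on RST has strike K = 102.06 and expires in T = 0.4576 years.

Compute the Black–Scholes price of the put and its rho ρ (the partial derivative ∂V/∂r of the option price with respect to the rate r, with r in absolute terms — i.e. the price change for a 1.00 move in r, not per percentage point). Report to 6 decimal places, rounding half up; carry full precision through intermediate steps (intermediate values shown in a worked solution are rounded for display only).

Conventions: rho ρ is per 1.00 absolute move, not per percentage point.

σ√T = 0.4865·√0.4576 = 0.329098
d₁ = (ln(S/K) + (r+σ²/2)T) / (σ√T) = (ln(86.46/102.06) + (0.078+0.4865²/2)·0.4576) / 0.329098 = (-0.165879 + 0.089846) / 0.329098 = -0.231035
d₂ = d₁ − σ√T = -0.231035 − 0.329098 = -0.560134
e^{−rT} = 0.964937
N(−d₁) = 0.591356,  N(−d₂) = 0.712306
Put price V = K·e^{−rT}·N(−d₂) − S·N(−d₁) = 70.148902 − 51.128660 = 19.020242
ρ = −K·T·e^{−rT}·N(−d₂) = -32.100138

price = 19.020242
ρ = -32.100138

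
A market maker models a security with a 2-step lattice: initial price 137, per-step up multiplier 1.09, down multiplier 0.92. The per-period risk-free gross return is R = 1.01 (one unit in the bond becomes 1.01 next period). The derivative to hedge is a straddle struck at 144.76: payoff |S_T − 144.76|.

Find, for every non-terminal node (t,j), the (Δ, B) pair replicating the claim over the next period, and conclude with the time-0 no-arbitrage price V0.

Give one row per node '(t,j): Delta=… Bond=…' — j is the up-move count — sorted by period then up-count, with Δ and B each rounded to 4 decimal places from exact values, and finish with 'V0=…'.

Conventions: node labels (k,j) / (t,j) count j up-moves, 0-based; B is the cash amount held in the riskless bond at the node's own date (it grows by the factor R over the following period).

No-arbitrage ⇒ martingale measure with p* = (R−d)/(u−d) = 0.5294.
Payoffs at expiry: V(2,0)=28.8032, V(2,1)=7.3764, V(2,2)=18.0097
Node (1,0) S=126.0400: V=(p*·7.3764+(1−p*)·28.8032)/1.01=17.2867; Δ=(7.3764−28.8032)/(137.3836−115.9568)=-1.0000; B=V−Δ·S=143.3267
Node (1,1) S=149.3300: V=(p*·18.0097+(1−p*)·7.3764)/1.01=12.8770; Δ=(18.0097−7.3764)/(162.7697−137.3836)=0.4189; B=V−Δ·S=-49.6718
Node (0,0) S=137.0000: V=(p*·12.8770+(1−p*)·17.2867)/1.01=14.8041; Δ=(12.8770−17.2867)/(149.3300−126.0400)=-0.1893; B=V−Δ·S=40.7436
As a check, the time-0 holding Δ(0,0)·S0 + B(0,0) comes to 14.8041 — exactly V0.

(0,0): Delta=-0.1893 Bond=40.7436
(1,0): Delta=-1.0000 Bond=143.3267
(1,1): Delta=0.4189 Bond=-49.6718
V0=14.8041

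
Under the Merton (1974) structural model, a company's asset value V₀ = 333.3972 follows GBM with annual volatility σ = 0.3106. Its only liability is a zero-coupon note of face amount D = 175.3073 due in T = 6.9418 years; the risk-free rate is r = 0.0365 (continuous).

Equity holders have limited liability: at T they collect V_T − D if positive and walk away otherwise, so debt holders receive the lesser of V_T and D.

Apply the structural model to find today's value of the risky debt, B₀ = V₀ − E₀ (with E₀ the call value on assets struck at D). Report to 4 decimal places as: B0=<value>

Work the structural quantities from V₀ = 333.3972 against face 175.3073:
d₁ = [ln(V₀/D) + (r + σ²/2)T] / (σ√T)
   = [ln(333.3972/175.3073) + (0.0365 + 0.5·0.3106²)·6.9418] / (0.3106·√6.9418)
   = [0.642794 + 0.588222] / 0.818347 = 1.504271
d₂ = d₁ − σ√T = 1.504271 − 0.818347 = 0.685924
N(d₁) = 0.933744,  N(d₂) = 0.753620,  e^(−rT) = 0.776176
E₀ = V₀·N(d₁) − D·e^(−rT)·N(d₂)
   = 333.3972·0.933744 − 175.3073·0.776176·0.753620 = 208.763183
B₀ = V₀ − E₀ = 333.3972 − 208.763183 = 124.634017

B0=124.6340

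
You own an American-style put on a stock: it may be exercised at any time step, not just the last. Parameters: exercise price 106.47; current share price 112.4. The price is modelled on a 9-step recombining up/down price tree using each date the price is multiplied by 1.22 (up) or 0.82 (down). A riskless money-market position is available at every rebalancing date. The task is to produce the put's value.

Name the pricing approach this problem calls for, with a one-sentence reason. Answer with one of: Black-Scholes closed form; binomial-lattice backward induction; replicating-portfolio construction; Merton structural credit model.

Key observation: the defining feature is the embedded early-exercise option across 9 discrete dates on the spot-112.4 tree; pricing the strike-106.47 put means working backward with an exercise test at every node.

framework: binomial-lattice backward induction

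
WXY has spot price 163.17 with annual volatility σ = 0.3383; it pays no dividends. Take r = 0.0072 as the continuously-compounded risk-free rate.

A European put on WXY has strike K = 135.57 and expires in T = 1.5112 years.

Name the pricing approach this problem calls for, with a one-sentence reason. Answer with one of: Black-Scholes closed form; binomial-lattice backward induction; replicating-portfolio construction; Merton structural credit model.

Key observation: the instrument is a plain European put (strike 135.57) on a lognormal asset; the exact continuous-time formula applies directly.

framework: Black-Scholes closed form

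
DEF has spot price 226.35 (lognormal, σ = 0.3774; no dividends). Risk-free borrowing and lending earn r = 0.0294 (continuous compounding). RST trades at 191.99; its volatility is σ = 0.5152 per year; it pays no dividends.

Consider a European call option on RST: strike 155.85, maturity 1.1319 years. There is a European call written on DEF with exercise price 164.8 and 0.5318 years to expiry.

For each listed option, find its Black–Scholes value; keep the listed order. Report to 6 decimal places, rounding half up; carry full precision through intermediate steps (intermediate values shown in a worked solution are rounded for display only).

[RST call K=155.85]
σ√T = 0.5152·√1.1319 = 0.548125
d₁ = (ln(S/K) + (r+σ²/2)T) / (σ√T) = (ln(191.99/155.85) + (0.0294+0.5152²/2)·1.1319) / 0.548125 = (0.208549 + 0.183499) / 0.548125 = 0.715252
d₂ = d₁ − σ√T = 0.715252 − 0.548125 = 0.167127
e^{−rT} = 0.967270
N(d₁) = 0.762773,  N(d₂) = 0.566365
price = S·N(d₁) − K·e^{−rT}·N(d₂) = 146.444861 − 85.378933 = 61.065928
[DEF call K=164.8]
σ√T = 0.3774·√0.5318 = 0.275218
d₁ = (ln(S/K) + (r+σ²/2)T) / (σ√T) = (ln(226.35/164.8) + (0.0294+0.3774²/2)·0.5318) / 0.275218 = (0.317350 + 0.053507) / 0.275218 = 1.347506
d₂ = d₁ − σ√T = 1.347506 − 0.275218 = 1.072288
e^{−rT} = 0.984487
N(d₁) = 0.911091,  N(d₂) = 0.858205
price = S·N(d₁) − K·e^{−rT}·N(d₂) = 206.225507 − 139.238044 = 66.987463

price(RST call K=155.85) = 61.065928
price(DEF call K=164.8) = 66.987463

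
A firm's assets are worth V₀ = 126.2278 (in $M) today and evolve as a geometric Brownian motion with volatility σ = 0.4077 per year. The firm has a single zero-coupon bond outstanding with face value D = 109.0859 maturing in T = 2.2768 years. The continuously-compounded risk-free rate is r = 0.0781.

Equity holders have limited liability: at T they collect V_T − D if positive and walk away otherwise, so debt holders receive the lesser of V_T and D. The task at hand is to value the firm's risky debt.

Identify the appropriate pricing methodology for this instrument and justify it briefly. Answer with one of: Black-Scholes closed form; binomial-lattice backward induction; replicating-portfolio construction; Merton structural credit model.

framework: Merton structural credit model

Key observation: assets follow a GBM and default happens iff V_T < 109.0859; valuing claims on that split (equity as a call, risky debt as the residual) is the structural model's definition.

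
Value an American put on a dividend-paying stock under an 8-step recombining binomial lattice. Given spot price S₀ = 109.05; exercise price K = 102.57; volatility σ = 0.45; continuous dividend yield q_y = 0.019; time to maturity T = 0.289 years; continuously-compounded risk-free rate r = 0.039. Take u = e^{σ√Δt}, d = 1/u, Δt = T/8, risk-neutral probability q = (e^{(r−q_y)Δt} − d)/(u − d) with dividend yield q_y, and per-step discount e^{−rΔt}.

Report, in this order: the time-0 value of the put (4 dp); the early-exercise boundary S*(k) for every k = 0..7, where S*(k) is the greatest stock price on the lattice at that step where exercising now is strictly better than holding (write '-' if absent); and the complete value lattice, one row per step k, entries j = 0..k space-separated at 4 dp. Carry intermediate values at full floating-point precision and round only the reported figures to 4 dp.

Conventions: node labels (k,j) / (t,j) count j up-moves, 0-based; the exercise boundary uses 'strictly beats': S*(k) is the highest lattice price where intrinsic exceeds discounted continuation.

price = 7.2479
boundary = - - - - - 71.1051 77.4543 84.3705
tree:
7.2479
10.3933 3.9002
14.4802 6.0465 1.6129
19.5114 9.1338 2.7575 0.3918
25.3056 13.3626 4.6314 0.7586 0.0000
31.4649 18.7826 7.5967 1.4689 0.0000 0.0000
37.2937 25.1157 12.0544 2.8445 0.0000 0.0000 0.0000
42.6447 31.4649 18.1995 5.5080 0.0000 0.0000 0.0000 0.0000
47.5570 37.2937 25.1157 10.6657 0.0000 0.0000 0.0000 0.0000 0.0000

Δt=0.03612  u=1.08929  d=0.91803  q=0.48285  discount=0.99859
step 8 (expiry): payoffs max(K−S,0) = 47.5570 37.2937 25.1157 10.6657 0.0000 0.0000 0.0000 0.0000 0.0000
step 7: (k=7,j=0): S=59.9253, K−S=42.6447, hold=42.5414 ⇒ V=42.6447 exercise | (k=7,j=1): S=71.1051, K−S=31.4649, hold=31.3693 ⇒ V=31.4649 exercise | (k=7,j=2): S=84.3705, K−S=18.1995, hold=18.1130 ⇒ V=18.1995 exercise | (k=7,j=3): S=100.1107, K−S=2.4593, hold=5.5080 ⇒ V=5.5080 continue | (k=7,j=4): S=118.7875, K−S=0.0000, hold=0.0000 ⇒ V=0.0000 continue | (k=7,j=5): S=140.9486, K−S=0.0000, hold=0.0000 ⇒ V=0.0000 continue | (k=7,j=6): S=167.2441, K−S=0.0000, hold=0.0000 ⇒ V=0.0000 continue | (k=7,j=7): S=198.4453, K−S=0.0000, hold=0.0000 ⇒ V=0.0000 continue  boundary S*=84.3705
step 6: (k=6,j=0): S=65.2763, K−S=37.2937, hold=37.1941 ⇒ V=37.2937 exercise | (k=6,j=1): S=77.4543, K−S=25.1157, hold=25.0244 ⇒ V=25.1157 exercise | (k=6,j=2): S=91.9043, K−S=10.6657, hold=12.0544 ⇒ V=12.0544 continue | (k=6,j=3): S=109.0500, K−S=0.0000, hold=2.8445 ⇒ V=2.8445 continue | (k=6,j=4): S=129.3945, K−S=0.0000, hold=0.0000 ⇒ V=0.0000 continue | (k=6,j=5): S=153.5344, K−S=0.0000, hold=0.0000 ⇒ V=0.0000 continue | (k=6,j=6): S=182.1780, K−S=0.0000, hold=0.0000 ⇒ V=0.0000 continue  boundary S*=77.4543
step 5: (k=5,j=0): S=71.1051, K−S=31.4649, hold=31.3693 ⇒ V=31.4649 exercise | (k=5,j=1): S=84.3705, K−S=18.1995, hold=18.7826 ⇒ V=18.7826 continue | (k=5,j=2): S=100.1107, K−S=2.4593, hold=7.5967 ⇒ V=7.5967 continue | (k=5,j=3): S=118.7875, K−S=0.0000, hold=1.4689 ⇒ V=1.4689 continue | (k=5,j=4): S=140.9486, K−S=0.0000, hold=0.0000 ⇒ V=0.0000 continue | (k=5,j=5): S=167.2441, K−S=0.0000, hold=0.0000 ⇒ V=0.0000 continue  boundary S*=71.1051
step 4: (k=4,j=0): S=77.4543, K−S=25.1157, hold=25.3056 ⇒ V=25.3056 continue | (k=4,j=1): S=91.9043, K−S=10.6657, hold=13.3626 ⇒ V=13.3626 continue | (k=4,j=2): S=109.0500, K−S=0.0000, hold=4.6314 ⇒ V=4.6314 continue | (k=4,j=3): S=129.3945, K−S=0.0000, hold=0.7586 ⇒ V=0.7586 continue | (k=4,j=4): S=153.5344, K−S=0.0000, hold=0.0000 ⇒ V=0.0000 continue  boundary S*=-
step 3: (k=3,j=0): S=84.3705, K−S=18.1995, hold=19.5114 ⇒ V=19.5114 continue | (k=3,j=1): S=100.1107, K−S=2.4593, hold=9.1338 ⇒ V=9.1338 continue | (k=3,j=2): S=118.7875, K−S=0.0000, hold=2.7575 ⇒ V=2.7575 continue | (k=3,j=3): S=140.9486, K−S=0.0000, hold=0.3918 ⇒ V=0.3918 continue  boundary S*=-
step 2: (k=2,j=0): S=91.9043, K−S=10.6657, hold=14.4802 ⇒ V=14.4802 continue | (k=2,j=1): S=109.0500, K−S=0.0000, hold=6.0465 ⇒ V=6.0465 continue | (k=2,j=2): S=129.3945, K−S=0.0000, hold=1.6129 ⇒ V=1.6129 continue  boundary S*=-
step 1: (k=1,j=0): S=100.1107, K−S=2.4593, hold=10.3933 ⇒ V=10.3933 continue | (k=1,j=1): S=118.7875, K−S=0.0000, hold=3.9002 ⇒ V=3.9002 continue  boundary S*=-
step 0: (k=0,j=0): S=109.0500, K−S=0.0000, hold=7.2479 ⇒ V=7.2479 continue  boundary S*=-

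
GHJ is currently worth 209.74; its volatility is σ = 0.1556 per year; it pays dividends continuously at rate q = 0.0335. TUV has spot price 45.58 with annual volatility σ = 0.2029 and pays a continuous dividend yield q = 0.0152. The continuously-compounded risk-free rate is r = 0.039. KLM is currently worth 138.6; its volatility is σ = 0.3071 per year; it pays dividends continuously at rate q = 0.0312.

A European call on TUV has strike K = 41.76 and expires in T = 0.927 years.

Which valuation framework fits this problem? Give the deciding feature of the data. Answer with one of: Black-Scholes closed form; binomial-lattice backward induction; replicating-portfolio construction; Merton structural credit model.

framework: Black-Scholes closed form

Key observation: with TUV following a GBM at constant σ and r, the European call struck at 41.76 prices in closed form — nothing here needs a stepwise model or a balance sheet.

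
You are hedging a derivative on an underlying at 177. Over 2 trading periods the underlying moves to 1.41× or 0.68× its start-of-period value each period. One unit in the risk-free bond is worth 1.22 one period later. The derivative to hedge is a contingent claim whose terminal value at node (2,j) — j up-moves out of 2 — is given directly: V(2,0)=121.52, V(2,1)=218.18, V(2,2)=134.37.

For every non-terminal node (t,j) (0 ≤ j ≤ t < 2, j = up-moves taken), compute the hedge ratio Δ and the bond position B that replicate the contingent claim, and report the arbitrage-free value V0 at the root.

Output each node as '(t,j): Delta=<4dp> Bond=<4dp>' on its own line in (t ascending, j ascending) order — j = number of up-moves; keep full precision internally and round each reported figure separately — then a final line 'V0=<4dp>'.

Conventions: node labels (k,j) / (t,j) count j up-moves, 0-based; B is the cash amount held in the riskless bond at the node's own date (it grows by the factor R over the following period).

The replicating-portfolio and risk-neutral prices coincide; use p* = (1.22−0.68)/(1.41−0.68) = 0.7397 for the latter.
Terminal payoffs: V(2,0)=121.5200, V(2,1)=218.1800, V(2,2)=134.3700
Node (1,0) S=120.3600: V=(p*·218.1800+(1−p*)·121.5200)/1.22=158.2147; Δ=(218.1800−121.5200)/(169.7076−81.8448)=1.1001; B=V−Δ·S=25.8037
Node (1,1) S=249.5700: V=(p*·134.3700+(1−p*)·218.1800)/1.22=128.0193; Δ=(134.3700−218.1800)/(351.8937−169.7076)=-0.4600; B=V−Δ·S=242.8275
Node (0,0) S=177.0000: V=(p*·128.0193+(1−p*)·158.2147)/1.22=111.3757; Δ=(128.0193−158.2147)/(249.5700−120.3600)=-0.2337; B=V−Δ·S=152.7392
As a check, the time-0 holding Δ(0,0)·S0 + B(0,0) comes to 111.3757 — exactly V0.

(0,0): Delta=-0.2337 Bond=152.7392
(1,0): Delta=1.1001 Bond=25.8037
(1,1): Delta=-0.4600 Bond=242.8275
V0=111.3757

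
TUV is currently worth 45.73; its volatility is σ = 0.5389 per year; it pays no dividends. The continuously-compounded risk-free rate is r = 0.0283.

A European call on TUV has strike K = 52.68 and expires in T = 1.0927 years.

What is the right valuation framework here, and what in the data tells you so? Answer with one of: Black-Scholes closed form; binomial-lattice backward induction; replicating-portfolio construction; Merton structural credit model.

Key observation: with TUV following a GBM at constant σ and r, the European call struck at 52.68 prices in closed form — nothing here needs a stepwise model or a balance sheet.

framework: Black-Scholes closed form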